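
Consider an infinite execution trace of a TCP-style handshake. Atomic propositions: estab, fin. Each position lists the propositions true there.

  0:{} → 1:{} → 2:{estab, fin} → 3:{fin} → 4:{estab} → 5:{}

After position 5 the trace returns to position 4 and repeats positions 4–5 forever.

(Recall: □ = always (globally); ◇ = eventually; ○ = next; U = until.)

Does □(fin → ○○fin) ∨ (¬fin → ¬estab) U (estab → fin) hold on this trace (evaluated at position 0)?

fin → ○○fin must hold at every position from 0 onward. It fails at position 2, so □(fin → ○○fin) is false.
Positions where fin holds: 2, 3.
Check ○○fin at each: 2→fails, 3→fails.
Walking from position 0: estab → fin first holds at position 0, and ¬fin → ¬estab holds at every earlier position along the way, so (¬fin → ¬estab) U (estab → fin) holds.
At position 0: □(fin → ○○fin) is false; (¬fin → ¬estab) U (estab → fin) is true; so □(fin → ○○fin) ∨ (¬fin → ¬estab) U (estab → fin) is true.

Holds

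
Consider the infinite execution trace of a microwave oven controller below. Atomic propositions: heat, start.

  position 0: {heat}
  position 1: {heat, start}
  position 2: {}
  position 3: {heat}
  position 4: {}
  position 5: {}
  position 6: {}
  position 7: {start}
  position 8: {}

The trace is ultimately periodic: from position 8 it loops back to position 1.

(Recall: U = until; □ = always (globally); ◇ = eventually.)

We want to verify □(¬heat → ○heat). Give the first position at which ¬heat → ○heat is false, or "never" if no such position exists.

Check ¬heat → ○heat at each position in order: 0 ✓, 1 ✓, 2 ✓, 3 ✓.
At position 4 the labels are {} and the next position 5 has {}, so ¬heat → ○heat is false there. This is the first violation.

4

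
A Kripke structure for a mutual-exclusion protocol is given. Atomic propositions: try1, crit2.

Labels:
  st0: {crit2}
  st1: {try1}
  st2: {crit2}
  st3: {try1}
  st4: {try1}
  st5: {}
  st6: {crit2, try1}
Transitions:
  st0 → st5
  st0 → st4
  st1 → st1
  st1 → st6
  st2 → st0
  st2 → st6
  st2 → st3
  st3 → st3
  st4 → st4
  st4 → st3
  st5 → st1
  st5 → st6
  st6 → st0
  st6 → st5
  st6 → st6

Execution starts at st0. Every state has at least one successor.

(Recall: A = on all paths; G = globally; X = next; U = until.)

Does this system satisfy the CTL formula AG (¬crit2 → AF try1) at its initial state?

Yes

States satisfying ¬crit2 → AF try1: {st0, st1, st2, st3, st4, st5, st6}.
States satisfying AG (¬crit2 → AF try1): {st0, st1, st2, st3, st4, st5, st6}.
Every state reachable from st0 satisfies ¬crit2 → AF try1.
st0 ∈ Sat(AG (¬crit2 → AF try1)).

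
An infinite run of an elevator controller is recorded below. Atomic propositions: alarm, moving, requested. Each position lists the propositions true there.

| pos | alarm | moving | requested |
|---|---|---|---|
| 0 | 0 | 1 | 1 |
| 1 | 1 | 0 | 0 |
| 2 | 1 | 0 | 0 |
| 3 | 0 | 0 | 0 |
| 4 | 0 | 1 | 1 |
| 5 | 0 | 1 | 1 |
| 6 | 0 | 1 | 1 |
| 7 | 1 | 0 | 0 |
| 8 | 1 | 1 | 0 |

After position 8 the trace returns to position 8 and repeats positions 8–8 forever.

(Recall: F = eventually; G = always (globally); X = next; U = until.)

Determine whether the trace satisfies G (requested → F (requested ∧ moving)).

requested → F (requested ∧ moving) holds at every position 0..8, and those are all positions ever visited, so G (requested → F (requested ∧ moving)) holds.
Positions where requested holds: 0, 4, 5, 6.
Check F (requested ∧ moving) at each: 0→ok, 4→ok, 5→ok, 6→ok.

Yes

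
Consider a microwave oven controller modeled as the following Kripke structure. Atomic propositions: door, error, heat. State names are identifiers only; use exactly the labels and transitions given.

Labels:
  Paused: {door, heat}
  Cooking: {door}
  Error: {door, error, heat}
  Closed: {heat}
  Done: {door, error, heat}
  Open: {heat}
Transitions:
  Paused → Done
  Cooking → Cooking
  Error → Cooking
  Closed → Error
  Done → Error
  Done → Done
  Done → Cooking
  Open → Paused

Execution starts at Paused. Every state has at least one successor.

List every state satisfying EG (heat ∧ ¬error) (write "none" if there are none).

States satisfying heat ∧ ¬error: {Paused, Closed, Open}.
States satisfying EG (heat ∧ ¬error): ∅.

none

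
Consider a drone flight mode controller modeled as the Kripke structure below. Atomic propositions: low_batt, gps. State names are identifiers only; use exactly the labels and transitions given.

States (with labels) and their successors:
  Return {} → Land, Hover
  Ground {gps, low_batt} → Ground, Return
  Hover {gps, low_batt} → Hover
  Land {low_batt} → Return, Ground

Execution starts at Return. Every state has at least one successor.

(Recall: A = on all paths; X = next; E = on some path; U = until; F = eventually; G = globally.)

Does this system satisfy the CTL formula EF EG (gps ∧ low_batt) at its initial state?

Holds

States satisfying EG (gps ∧ low_batt): {Ground, Hover}.
States satisfying EF EG (gps ∧ low_batt): {Return, Ground, Hover, Land}.
Some path from Return reaches a state where EG (gps ∧ low_batt) holds.
Return ∈ Sat(EF EG (gps ∧ low_batt)).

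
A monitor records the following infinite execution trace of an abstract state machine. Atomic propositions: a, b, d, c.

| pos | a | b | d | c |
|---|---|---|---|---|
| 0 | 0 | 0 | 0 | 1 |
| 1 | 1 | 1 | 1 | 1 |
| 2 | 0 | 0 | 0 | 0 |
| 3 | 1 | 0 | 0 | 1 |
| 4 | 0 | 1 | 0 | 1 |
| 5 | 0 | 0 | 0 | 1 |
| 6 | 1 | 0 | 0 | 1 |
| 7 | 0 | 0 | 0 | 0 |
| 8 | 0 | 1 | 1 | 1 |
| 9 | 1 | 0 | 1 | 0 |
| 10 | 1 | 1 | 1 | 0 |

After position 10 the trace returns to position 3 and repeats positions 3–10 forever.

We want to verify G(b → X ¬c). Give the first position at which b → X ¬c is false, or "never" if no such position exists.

4

Check b → X ¬c at each position in order: 0 ✓, 1 ✓, 2 ✓, 3 ✓.
At position 4 the labels are {b, c} and the next position 5 has {c}, so b → X ¬c is false there. This is the first violation.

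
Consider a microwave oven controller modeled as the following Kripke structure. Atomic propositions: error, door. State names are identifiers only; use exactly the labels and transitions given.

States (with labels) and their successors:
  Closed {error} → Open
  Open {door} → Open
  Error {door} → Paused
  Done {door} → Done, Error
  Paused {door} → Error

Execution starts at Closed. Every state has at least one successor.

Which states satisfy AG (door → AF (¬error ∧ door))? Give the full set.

{Closed, Open, Error, Done, Paused}

States satisfying door → AF (¬error ∧ door): {Closed, Open, Error, Done, Paused}.
States satisfying AG (door → AF (¬error ∧ door)): {Closed, Open, Error, Done, Paused}.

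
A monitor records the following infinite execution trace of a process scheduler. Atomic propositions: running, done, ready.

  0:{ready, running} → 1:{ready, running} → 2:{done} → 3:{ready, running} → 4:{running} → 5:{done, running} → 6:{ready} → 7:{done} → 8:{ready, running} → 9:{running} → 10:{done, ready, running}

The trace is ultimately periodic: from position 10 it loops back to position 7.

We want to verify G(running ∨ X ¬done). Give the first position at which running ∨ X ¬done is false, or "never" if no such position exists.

Check running ∨ X ¬done at each position in order: 0 ✓, 1 ✓, 2 ✓, 3 ✓, 4 ✓, 5 ✓.
At position 6 the labels are {ready} and the next position 7 has {done}, so running ∨ X ¬done is false there. This is the first violation.

6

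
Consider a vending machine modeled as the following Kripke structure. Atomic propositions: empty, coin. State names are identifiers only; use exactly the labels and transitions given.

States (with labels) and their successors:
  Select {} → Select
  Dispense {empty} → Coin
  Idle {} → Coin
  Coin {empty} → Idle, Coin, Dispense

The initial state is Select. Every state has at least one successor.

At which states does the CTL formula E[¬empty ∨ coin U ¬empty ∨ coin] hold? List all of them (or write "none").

States satisfying ¬empty ∨ coin: {Select, Idle}.
States satisfying E[¬empty ∨ coin U ¬empty ∨ coin]: {Select, Idle}.

{Select, Idle}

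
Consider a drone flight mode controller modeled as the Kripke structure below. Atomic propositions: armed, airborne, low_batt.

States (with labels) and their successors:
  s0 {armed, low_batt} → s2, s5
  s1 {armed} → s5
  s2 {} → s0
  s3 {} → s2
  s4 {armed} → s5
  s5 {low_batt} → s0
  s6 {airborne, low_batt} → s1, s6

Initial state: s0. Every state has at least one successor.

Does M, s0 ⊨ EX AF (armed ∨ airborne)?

Yes

States satisfying AF (armed ∨ airborne): {s0, s1, s2, s3, s4, s5, s6}.
States satisfying EX AF (armed ∨ airborne): {s0, s1, s2, s3, s4, s5, s6}.
s0 ∈ Sat(EX AF (armed ∨ airborne)).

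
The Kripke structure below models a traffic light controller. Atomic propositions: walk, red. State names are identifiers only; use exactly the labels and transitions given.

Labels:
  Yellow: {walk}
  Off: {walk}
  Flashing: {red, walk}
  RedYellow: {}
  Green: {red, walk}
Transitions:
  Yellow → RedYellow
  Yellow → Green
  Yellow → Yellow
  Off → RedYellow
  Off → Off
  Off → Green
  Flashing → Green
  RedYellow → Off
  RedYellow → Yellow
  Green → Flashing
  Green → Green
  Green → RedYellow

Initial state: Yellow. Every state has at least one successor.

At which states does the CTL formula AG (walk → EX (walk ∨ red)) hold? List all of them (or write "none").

{Yellow, Off, Flashing, RedYellow, Green}

States satisfying walk → EX (walk ∨ red): {Yellow, Off, Flashing, RedYellow, Green}.
States satisfying AG (walk → EX (walk ∨ red)): {Yellow, Off, Flashing, RedYellow, Green}.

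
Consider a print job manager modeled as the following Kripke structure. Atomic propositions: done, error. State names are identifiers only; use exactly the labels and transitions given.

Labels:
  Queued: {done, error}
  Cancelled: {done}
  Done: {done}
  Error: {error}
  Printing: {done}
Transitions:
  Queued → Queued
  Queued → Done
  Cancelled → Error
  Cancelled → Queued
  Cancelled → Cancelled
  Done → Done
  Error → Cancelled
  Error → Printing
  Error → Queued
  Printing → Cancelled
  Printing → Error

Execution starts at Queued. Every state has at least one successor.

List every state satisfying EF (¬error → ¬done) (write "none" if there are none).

States satisfying ¬error → ¬done: {Queued, Error}.
States satisfying EF (¬error → ¬done): {Queued, Cancelled, Error, Printing}.

{Queued, Cancelled, Error, Printing}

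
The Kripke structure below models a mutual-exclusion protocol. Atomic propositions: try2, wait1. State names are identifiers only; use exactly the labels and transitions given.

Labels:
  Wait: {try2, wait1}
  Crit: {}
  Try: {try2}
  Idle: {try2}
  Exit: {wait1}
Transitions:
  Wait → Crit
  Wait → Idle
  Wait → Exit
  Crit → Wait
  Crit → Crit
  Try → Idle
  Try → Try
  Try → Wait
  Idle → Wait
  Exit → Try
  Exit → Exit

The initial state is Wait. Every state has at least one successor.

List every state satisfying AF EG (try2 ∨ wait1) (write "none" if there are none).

States satisfying EG (try2 ∨ wait1): {Wait, Try, Idle, Exit}.
States satisfying AF EG (try2 ∨ wait1): {Wait, Try, Idle, Exit}.

{Wait, Try, Idle, Exit}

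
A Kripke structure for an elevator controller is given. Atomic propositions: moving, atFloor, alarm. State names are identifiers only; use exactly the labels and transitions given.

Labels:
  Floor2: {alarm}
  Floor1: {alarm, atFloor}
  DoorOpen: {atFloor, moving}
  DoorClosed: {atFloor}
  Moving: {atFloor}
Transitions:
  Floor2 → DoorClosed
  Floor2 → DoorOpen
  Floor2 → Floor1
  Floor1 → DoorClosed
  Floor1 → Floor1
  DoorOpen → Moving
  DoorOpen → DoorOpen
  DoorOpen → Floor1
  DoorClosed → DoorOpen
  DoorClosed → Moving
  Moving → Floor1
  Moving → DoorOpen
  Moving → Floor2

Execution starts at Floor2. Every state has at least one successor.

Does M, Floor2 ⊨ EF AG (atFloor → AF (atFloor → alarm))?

No

States satisfying AG (atFloor → AF (atFloor → alarm)): ∅.
States satisfying EF AG (atFloor → AF (atFloor → alarm)): ∅.
No suitable path/successor from Floor2 witnesses the formula.
Floor2 ∉ Sat(EF AG (atFloor → AF (atFloor → alarm))).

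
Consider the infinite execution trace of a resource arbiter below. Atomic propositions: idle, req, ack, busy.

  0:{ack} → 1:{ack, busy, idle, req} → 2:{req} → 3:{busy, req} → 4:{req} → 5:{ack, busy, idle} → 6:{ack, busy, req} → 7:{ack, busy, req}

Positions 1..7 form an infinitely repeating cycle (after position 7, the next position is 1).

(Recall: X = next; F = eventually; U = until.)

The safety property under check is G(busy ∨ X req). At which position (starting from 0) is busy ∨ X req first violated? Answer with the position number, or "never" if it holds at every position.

4

Check busy ∨ X req at each position in order: 0 ✓, 1 ✓, 2 ✓, 3 ✓.
At position 4 the labels are {req} and the next position 5 has {ack, busy, idle}, so busy ∨ X req is false there. This is the first violation.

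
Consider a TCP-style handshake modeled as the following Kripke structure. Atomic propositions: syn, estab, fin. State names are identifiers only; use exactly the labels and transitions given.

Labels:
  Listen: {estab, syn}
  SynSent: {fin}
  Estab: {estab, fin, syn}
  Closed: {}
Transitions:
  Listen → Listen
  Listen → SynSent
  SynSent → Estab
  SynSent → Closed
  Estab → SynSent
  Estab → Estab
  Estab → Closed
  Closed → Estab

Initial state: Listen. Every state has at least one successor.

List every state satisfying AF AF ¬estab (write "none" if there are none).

{SynSent, Closed}

States satisfying AF ¬estab: {SynSent, Closed}.
States satisfying AF AF ¬estab: {SynSent, Closed}.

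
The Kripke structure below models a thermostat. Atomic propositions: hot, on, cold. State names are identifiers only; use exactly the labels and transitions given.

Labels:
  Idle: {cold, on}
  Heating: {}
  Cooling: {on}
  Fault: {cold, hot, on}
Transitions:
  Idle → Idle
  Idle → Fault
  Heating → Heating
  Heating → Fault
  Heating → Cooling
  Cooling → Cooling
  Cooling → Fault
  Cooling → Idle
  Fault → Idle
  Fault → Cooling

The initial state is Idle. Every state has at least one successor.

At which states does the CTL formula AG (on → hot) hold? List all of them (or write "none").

States satisfying on → hot: {Heating, Fault}.
States satisfying AG (on → hot): ∅.

none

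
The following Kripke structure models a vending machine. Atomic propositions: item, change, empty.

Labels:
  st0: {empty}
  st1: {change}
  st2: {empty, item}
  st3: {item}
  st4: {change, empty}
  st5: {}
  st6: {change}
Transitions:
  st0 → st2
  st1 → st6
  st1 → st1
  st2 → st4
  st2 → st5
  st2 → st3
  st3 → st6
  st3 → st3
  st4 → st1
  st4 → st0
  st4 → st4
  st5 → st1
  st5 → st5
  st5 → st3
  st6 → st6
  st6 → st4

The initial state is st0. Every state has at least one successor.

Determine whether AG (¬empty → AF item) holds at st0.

Violated

States satisfying ¬empty → AF item: {st0, st2, st3, st4}.
States satisfying AG (¬empty → AF item): ∅.
st1 is reachable from st0 and violates ¬empty → AF item, so AG fails at st0.
st0 ∉ Sat(AG (¬empty → AF item)).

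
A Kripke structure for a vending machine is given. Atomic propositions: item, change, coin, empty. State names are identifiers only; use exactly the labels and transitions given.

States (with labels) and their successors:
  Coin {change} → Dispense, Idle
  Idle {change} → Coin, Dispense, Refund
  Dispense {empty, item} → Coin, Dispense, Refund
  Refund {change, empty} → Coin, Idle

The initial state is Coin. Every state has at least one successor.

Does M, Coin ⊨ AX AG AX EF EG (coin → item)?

States satisfying AG AX EF EG (coin → item): {Coin, Idle, Dispense, Refund}.
States satisfying AX AG AX EF EG (coin → item): {Coin, Idle, Dispense, Refund}.
Coin ∈ Sat(AX AG AX EF EG (coin → item)).

Yes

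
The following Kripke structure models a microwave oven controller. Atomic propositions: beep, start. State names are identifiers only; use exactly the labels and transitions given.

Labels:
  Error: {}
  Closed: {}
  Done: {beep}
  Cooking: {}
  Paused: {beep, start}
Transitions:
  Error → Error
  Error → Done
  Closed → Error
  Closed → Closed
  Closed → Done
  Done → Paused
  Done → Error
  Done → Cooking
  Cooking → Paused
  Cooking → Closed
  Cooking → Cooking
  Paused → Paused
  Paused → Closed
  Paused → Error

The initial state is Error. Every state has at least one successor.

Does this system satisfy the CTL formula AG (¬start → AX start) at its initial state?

States satisfying ¬start → AX start: {Paused}.
States satisfying AG (¬start → AX start): ∅.
Closed is reachable from Error and violates ¬start → AX start, so AG fails at Error.
Error ∉ Sat(AG (¬start → AX start)).

Violated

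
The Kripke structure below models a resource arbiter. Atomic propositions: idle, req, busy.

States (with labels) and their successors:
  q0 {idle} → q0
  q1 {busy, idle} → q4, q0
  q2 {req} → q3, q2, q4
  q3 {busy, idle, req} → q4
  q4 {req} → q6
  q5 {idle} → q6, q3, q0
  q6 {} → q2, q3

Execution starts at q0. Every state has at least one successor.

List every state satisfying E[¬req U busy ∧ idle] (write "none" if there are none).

{q1, q3, q5, q6}

States satisfying ¬req: {q0, q1, q5, q6}.
States satisfying busy ∧ idle: {q1, q3}.
States satisfying E[¬req U busy ∧ idle]: {q1, q3, q5, q6}.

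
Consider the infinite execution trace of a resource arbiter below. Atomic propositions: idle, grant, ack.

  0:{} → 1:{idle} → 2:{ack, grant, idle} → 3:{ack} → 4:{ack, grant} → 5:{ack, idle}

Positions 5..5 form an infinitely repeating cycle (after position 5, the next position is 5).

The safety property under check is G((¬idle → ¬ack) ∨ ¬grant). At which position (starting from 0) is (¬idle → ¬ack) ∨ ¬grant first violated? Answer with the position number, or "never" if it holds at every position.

4

Check (¬idle → ¬ack) ∨ ¬grant at each position in order: 0 ✓, 1 ✓, 2 ✓, 3 ✓.
At position 4 the labels are {ack, grant}, so (¬idle → ¬ack) ∨ ¬grant is false there. This is the first violation.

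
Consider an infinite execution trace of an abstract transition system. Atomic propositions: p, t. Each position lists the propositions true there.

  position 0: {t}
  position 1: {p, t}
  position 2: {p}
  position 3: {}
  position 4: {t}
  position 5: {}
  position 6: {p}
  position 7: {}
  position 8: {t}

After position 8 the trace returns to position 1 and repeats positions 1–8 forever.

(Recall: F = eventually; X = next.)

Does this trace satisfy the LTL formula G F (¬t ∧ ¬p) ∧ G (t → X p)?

F (¬t ∧ ¬p) holds at every position 0..8, and those are all positions ever visited, so G F (¬t ∧ ¬p) holds.
t → X p must hold at every position from 0 onward. It fails at position 4, so G (t → X p) is false.
Positions where t holds: 0, 1, 4, 8.
Check X p at each: 0→ok, 1→ok, 4→fails, 8→ok.
At position 0: G F (¬t ∧ ¬p) is true; G (t → X p) is false; so G F (¬t ∧ ¬p) ∧ G (t → X p) is false.

No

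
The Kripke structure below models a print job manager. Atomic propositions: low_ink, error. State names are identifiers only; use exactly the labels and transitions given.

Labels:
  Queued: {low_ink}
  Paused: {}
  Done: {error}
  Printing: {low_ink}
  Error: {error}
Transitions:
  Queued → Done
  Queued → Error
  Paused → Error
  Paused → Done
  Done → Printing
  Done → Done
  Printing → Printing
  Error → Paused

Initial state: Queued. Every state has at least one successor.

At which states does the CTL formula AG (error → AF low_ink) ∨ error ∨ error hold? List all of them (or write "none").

States satisfying error → AF low_ink: {Queued, Paused, Printing}.
States satisfying AG (error → AF low_ink): {Printing}.
States satisfying error ∨ error: {Done, Error}.
States satisfying AG (error → AF low_ink) ∨ error ∨ error: {Done, Printing, Error}.

{Done, Printing, Error}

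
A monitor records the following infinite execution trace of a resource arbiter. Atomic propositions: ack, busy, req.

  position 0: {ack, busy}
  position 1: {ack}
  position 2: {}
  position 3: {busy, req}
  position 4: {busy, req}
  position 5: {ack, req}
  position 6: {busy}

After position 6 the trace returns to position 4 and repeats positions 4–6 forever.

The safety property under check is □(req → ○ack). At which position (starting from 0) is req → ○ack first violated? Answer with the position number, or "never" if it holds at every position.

Check req → ○ack at each position in order: 0 ✓, 1 ✓, 2 ✓.
At position 3 the labels are {busy, req} and the next position 4 has {busy, req}, so req → ○ack is false there. This is the first violation.

3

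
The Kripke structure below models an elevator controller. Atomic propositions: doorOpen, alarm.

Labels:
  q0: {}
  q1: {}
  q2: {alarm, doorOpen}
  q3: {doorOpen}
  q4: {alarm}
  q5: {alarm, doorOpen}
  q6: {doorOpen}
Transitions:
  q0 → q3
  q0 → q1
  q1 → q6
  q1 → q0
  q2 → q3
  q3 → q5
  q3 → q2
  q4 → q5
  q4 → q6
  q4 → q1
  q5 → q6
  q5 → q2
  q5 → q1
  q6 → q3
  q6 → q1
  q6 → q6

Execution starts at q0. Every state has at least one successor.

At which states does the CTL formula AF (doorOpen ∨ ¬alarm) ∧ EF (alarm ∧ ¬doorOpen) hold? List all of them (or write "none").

{q4}

States satisfying doorOpen ∨ ¬alarm: {q0, q1, q2, q3, q5, q6}.
States satisfying AF (doorOpen ∨ ¬alarm): {q0, q1, q2, q3, q4, q5, q6}.
States satisfying alarm ∧ ¬doorOpen: {q4}.
States satisfying EF (alarm ∧ ¬doorOpen): {q4}.
States satisfying AF (doorOpen ∨ ¬alarm) ∧ EF (alarm ∧ ¬doorOpen): {q4}.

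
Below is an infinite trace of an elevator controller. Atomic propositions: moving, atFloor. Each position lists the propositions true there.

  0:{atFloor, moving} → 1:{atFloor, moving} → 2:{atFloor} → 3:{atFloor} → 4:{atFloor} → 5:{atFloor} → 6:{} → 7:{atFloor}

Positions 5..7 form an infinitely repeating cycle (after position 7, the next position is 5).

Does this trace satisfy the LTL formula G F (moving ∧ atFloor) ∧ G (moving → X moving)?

F (moving ∧ atFloor) must hold at every position from 0 onward. It fails at position 2, so G F (moving ∧ atFloor) is false.
moving → X moving must hold at every position from 0 onward. It fails at position 1, so G (moving → X moving) is false.
Positions where moving holds: 0, 1.
Check X moving at each: 0→ok, 1→fails.
At position 0: G F (moving ∧ atFloor) is false; G (moving → X moving) is false; so G F (moving ∧ atFloor) ∧ G (moving → X moving) is false.

No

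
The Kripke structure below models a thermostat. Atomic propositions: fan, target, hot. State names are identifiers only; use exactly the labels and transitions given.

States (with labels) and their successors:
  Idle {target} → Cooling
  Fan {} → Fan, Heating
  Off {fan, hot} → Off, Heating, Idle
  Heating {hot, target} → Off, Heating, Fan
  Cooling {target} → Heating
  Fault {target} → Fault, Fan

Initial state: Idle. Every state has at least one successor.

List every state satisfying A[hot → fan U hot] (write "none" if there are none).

States satisfying hot → fan: {Idle, Fan, Off, Cooling, Fault}.
States satisfying hot: {Off, Heating}.
States satisfying A[hot → fan U hot]: {Idle, Off, Heating, Cooling}.

{Idle, Off, Heating, Cooling}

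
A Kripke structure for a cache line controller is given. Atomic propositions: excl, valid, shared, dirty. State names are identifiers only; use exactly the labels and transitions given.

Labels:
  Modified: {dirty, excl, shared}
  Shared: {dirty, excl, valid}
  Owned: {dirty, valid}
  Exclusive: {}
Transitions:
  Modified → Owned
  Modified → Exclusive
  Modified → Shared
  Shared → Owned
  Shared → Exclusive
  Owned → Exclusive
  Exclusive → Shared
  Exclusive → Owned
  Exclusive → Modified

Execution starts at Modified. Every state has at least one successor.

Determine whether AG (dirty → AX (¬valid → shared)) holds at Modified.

Does not hold

States satisfying dirty → AX (¬valid → shared): {Exclusive}.
States satisfying AG (dirty → AX (¬valid → shared)): ∅.
Modified is reachable from Modified and violates dirty → AX (¬valid → shared), so AG fails at Modified.
Modified ∉ Sat(AG (dirty → AX (¬valid → shared))).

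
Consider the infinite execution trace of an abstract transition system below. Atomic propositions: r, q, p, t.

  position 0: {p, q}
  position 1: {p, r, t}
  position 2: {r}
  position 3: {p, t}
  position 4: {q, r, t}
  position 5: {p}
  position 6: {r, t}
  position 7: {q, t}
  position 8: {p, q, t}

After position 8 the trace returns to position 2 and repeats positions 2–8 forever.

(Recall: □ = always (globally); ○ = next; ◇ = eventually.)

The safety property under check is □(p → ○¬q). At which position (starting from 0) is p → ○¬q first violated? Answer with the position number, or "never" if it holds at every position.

3

Check p → ○¬q at each position in order: 0 ✓, 1 ✓, 2 ✓.
At position 3 the labels are {p, t} and the next position 4 has {q, r, t}, so p → ○¬q is false there. This is the first violation.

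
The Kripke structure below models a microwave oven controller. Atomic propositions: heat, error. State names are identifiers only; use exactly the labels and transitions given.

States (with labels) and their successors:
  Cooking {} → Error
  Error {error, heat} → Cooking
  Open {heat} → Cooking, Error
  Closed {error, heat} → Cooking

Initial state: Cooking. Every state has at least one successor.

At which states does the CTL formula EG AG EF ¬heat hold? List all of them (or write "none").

States satisfying AG EF ¬heat: {Cooking, Error, Open, Closed}.
States satisfying EG AG EF ¬heat: {Cooking, Error, Open, Closed}.

{Cooking, Error, Open, Closed}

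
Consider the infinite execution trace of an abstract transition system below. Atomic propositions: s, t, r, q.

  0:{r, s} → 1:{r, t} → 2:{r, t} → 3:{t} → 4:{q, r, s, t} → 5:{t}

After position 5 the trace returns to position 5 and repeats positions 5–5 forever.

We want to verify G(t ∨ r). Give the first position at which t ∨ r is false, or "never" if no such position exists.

t ∨ r holds at every position 0..5, and those are all the positions the trace ever visits, so the invariant G(t ∨ r) is never violated.

never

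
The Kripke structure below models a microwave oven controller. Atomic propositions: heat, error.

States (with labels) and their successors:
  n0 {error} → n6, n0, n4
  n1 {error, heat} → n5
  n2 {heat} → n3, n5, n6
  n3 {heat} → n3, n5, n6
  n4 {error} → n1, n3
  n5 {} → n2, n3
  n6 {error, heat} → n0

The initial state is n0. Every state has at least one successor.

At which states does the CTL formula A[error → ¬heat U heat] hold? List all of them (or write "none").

{n1, n2, n3, n4, n5, n6}

States satisfying error → ¬heat: {n0, n2, n3, n4, n5}.
States satisfying heat: {n1, n2, n3, n6}.
States satisfying A[error → ¬heat U heat]: {n1, n2, n3, n4, n5, n6}.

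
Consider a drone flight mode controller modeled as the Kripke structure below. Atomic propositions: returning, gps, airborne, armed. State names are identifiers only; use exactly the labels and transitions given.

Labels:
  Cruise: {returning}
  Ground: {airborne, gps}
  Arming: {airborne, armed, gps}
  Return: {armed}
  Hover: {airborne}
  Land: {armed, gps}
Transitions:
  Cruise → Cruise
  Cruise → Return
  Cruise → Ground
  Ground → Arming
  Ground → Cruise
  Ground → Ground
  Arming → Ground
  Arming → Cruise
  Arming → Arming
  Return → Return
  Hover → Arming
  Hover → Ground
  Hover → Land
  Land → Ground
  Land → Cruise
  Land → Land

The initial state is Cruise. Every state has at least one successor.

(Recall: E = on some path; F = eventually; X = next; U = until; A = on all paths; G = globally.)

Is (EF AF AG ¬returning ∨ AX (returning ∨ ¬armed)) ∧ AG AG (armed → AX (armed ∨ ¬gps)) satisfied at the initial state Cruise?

No

States satisfying AF AG ¬returning: {Return}.
States satisfying EF AF AG ¬returning: {Cruise, Ground, Arming, Return, Hover, Land}.
States satisfying returning ∨ ¬armed: {Cruise, Ground, Hover}.
States satisfying AX (returning ∨ ¬armed): ∅.
States satisfying EF AF AG ¬returning ∨ AX (returning ∨ ¬armed): {Cruise, Ground, Arming, Return, Hover, Land}.
States satisfying AG (armed → AX (armed ∨ ¬gps)): {Return}.
States satisfying AG AG (armed → AX (armed ∨ ¬gps)): {Return}.
States satisfying (EF AF AG ¬returning ∨ AX (returning ∨ ¬armed)) ∧ AG AG (armed → AX (armed ∨ ¬gps)): {Return}.
Cruise ∉ Sat((EF AF AG ¬returning ∨ AX (returning ∨ ¬armed)) ∧ AG AG (armed → AX (armed ∨ ¬gps))).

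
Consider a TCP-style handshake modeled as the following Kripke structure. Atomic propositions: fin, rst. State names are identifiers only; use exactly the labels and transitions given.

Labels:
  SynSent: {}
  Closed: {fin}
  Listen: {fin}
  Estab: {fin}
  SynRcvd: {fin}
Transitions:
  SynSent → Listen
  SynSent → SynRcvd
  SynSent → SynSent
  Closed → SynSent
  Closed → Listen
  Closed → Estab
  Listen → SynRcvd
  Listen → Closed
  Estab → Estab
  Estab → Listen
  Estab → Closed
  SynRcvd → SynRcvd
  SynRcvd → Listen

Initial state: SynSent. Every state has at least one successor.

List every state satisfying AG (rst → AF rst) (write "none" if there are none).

{SynSent, Closed, Listen, Estab, SynRcvd}

States satisfying rst → AF rst: {SynSent, Closed, Listen, Estab, SynRcvd}.
States satisfying AG (rst → AF rst): {SynSent, Closed, Listen, Estab, SynRcvd}.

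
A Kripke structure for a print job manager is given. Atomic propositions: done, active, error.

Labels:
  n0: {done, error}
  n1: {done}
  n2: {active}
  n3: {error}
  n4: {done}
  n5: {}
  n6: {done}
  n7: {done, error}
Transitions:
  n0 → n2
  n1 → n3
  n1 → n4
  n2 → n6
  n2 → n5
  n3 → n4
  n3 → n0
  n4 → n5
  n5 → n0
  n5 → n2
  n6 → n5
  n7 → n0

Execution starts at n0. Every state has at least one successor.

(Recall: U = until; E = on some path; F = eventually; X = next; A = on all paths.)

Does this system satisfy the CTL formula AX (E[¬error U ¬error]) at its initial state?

States satisfying E[¬error U ¬error]: {n1, n2, n4, n5, n6}.
States satisfying AX (E[¬error U ¬error]): {n0, n2, n4, n6}.
n0 ∈ Sat(AX (E[¬error U ¬error])).

Holds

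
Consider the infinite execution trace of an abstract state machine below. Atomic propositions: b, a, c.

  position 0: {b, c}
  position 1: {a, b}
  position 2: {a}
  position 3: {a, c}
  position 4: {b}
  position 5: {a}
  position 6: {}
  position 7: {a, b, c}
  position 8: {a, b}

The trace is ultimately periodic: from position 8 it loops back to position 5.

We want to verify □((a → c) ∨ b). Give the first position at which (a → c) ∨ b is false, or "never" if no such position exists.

2

Check (a → c) ∨ b at each position in order: 0 ✓, 1 ✓.
At position 2 the labels are {a}, so (a → c) ∨ b is false there. This is the first violation.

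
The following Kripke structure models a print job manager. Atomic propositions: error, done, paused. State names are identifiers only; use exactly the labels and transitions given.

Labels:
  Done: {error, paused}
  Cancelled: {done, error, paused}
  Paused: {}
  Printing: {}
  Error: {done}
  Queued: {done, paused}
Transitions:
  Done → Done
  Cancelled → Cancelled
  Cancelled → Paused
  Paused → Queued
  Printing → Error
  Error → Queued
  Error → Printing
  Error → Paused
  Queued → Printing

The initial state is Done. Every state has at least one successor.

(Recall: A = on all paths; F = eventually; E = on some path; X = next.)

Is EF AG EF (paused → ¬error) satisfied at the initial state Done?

States satisfying AG EF (paused → ¬error): {Cancelled, Paused, Printing, Error, Queued}.
States satisfying EF AG EF (paused → ¬error): {Cancelled, Paused, Printing, Error, Queued}.
No suitable path/successor from Done witnesses the formula.
Done ∉ Sat(EF AG EF (paused → ¬error)).

No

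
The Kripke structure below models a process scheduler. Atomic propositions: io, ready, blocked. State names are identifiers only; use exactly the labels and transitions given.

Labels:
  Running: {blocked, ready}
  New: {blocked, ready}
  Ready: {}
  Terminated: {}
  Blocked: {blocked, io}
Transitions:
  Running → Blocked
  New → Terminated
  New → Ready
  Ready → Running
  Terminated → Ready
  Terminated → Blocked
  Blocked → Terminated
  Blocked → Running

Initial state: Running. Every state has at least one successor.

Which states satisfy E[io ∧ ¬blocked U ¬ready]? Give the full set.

{Ready, Terminated, Blocked}

States satisfying io ∧ ¬blocked: ∅.
States satisfying ¬ready: {Ready, Terminated, Blocked}.
States satisfying E[io ∧ ¬blocked U ¬ready]: {Ready, Terminated, Blocked}.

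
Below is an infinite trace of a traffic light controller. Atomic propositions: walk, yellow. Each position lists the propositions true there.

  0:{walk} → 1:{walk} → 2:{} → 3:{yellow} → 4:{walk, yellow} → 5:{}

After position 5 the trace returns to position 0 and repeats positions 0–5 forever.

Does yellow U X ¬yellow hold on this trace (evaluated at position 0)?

Walking from position 0: X ¬yellow first holds at position 0, and yellow holds at every earlier position along the way, so yellow U X ¬yellow holds.

Holds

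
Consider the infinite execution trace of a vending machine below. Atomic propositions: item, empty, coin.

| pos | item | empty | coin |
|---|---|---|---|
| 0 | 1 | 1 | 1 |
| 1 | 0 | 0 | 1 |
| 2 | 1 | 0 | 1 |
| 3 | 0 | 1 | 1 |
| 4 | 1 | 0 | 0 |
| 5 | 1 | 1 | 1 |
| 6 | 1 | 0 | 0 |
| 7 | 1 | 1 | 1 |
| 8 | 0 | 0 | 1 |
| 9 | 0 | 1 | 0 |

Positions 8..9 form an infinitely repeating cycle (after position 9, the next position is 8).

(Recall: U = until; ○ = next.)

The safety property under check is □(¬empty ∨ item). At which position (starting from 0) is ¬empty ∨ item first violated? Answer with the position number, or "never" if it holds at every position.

3

Check ¬empty ∨ item at each position in order: 0 ✓, 1 ✓, 2 ✓.
At position 3 the labels are {coin, empty}, so ¬empty ∨ item is false there. This is the first violation.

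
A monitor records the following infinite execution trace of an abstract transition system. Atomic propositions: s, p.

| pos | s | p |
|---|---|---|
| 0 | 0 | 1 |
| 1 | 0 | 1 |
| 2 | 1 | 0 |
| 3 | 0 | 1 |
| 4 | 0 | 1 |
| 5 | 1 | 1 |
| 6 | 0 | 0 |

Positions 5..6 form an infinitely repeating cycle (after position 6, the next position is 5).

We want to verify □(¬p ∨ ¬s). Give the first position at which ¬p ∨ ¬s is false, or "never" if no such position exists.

5

Check ¬p ∨ ¬s at each position in order: 0 ✓, 1 ✓, 2 ✓, 3 ✓, 4 ✓.
At position 5 the labels are {p, s}, so ¬p ∨ ¬s is false there. This is the first violation.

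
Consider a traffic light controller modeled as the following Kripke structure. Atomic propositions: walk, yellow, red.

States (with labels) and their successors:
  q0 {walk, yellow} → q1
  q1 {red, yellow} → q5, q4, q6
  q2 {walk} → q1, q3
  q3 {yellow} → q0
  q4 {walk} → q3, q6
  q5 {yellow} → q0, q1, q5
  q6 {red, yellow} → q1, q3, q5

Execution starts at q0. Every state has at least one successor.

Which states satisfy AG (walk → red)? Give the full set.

none

States satisfying walk → red: {q1, q3, q5, q6}.
States satisfying AG (walk → red): ∅.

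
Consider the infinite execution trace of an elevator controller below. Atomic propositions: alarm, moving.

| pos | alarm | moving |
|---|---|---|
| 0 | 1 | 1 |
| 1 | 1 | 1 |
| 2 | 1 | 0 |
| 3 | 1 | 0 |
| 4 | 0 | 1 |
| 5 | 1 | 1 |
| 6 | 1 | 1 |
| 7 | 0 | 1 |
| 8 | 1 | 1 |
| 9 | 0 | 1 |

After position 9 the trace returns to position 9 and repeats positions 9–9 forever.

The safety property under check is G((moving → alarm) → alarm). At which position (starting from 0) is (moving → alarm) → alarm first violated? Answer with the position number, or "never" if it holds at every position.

(moving → alarm) → alarm holds at every position 0..9, and those are all the positions the trace ever visits, so the invariant G((moving → alarm) → alarm) is never violated.

never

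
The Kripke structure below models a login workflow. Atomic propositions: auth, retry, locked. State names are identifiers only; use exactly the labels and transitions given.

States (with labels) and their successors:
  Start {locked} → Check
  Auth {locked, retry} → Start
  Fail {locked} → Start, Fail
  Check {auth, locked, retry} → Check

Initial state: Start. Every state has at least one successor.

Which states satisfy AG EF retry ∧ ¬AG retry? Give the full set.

{Start, Auth, Fail}

States satisfying EF retry: {Start, Auth, Fail, Check}.
States satisfying AG EF retry: {Start, Auth, Fail, Check}.
States satisfying retry: {Auth, Check}.
States satisfying AG retry: {Check}.
States satisfying ¬AG retry: {Start, Auth, Fail}.
States satisfying AG EF retry ∧ ¬AG retry: {Start, Auth, Fail}.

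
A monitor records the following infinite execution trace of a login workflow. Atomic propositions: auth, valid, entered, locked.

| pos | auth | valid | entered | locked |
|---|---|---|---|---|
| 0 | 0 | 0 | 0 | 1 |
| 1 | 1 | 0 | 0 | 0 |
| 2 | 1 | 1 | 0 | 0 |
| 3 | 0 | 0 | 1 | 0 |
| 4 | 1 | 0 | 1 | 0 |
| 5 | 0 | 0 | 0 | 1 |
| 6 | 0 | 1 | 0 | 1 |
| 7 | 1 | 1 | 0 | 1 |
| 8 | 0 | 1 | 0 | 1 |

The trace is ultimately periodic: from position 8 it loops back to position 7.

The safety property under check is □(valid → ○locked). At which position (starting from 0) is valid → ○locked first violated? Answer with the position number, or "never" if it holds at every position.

Check valid → ○locked at each position in order: 0 ✓, 1 ✓.
At position 2 the labels are {auth, valid} and the next position 3 has {entered}, so valid → ○locked is false there. This is the first violation.

2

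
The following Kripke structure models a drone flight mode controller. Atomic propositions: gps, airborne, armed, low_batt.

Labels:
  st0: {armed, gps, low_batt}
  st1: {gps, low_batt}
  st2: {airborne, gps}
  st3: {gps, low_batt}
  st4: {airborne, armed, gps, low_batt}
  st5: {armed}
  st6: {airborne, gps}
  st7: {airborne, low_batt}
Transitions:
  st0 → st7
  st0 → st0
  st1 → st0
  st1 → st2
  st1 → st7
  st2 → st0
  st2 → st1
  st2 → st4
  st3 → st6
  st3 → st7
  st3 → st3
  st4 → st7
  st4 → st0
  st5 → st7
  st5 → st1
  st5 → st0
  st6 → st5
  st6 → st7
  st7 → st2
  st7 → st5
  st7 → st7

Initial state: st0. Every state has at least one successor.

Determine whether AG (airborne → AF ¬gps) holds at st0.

No

States satisfying airborne → AF ¬gps: {st0, st1, st3, st5, st6, st7}.
States satisfying AG (airborne → AF ¬gps): ∅.
st2 is reachable from st0 and violates airborne → AF ¬gps, so AG fails at st0.
st0 ∉ Sat(AG (airborne → AF ¬gps)).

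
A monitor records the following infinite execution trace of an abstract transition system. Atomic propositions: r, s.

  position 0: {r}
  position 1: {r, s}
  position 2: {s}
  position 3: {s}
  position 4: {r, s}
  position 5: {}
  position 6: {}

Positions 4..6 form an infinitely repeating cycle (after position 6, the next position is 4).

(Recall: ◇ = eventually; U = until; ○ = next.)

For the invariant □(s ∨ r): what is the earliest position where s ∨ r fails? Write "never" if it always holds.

5

Check s ∨ r at each position in order: 0 ✓, 1 ✓, 2 ✓, 3 ✓, 4 ✓.
At position 5 the labels are {}, so s ∨ r is false there. This is the first violation.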